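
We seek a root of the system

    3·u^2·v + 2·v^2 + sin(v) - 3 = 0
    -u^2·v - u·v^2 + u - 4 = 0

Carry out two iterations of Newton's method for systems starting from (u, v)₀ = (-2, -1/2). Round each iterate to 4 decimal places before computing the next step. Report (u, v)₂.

At (-2, -1/2): F = (-8.979426, -3.5000).
Jacobian J = [[6·u·v, 3·u^2 + 4·v + cos(v)], [-2·u·v - v^2 + 1, -u^2 - 2·u·v]].
At the point, J = [[6.0000, 10.877583], [-1.2500, -6.0000]] (det J = -22.403022).
Solving J·Δ = −F gives Δ = (4.1043, -1.4384).
Then the next iterate is (u, v)₁ = (2.1043, -1.9384).
Round to (2.1043, -1.9384) and repeat: F = (-22.168564, -1.218998), J = [[-24.473851, 5.171255], [5.400556, 3.729872]].
Δ = (-0.6407, 1.2545), so (u, v)₂ = (1.4636, -0.6839).

(1.4636, -0.6839)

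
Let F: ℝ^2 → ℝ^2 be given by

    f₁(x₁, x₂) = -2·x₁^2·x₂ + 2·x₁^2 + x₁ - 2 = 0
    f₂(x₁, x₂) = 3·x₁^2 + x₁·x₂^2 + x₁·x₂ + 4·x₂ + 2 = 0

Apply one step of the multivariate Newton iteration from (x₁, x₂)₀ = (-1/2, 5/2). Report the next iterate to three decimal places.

(-0.636, -5.091)

At (-1/2, 5/2): F = (-3.250, 8.375).
Jacobian J = [[-4·x₁·x₂ + 4·x₁ + 1, -2·x₁^2], [6·x₁ + x₂^2 + x₂, 2·x₁·x₂ + x₁ + 4]].
At the point, J = [[4.000, -0.500], [5.750, 1.000]] (det J = 6.875).
Solving J·Δ = −F gives Δ = (-0.136, -7.591).
Then the next iterate is (x₁, x₂)₁ = (-0.636, -5.091).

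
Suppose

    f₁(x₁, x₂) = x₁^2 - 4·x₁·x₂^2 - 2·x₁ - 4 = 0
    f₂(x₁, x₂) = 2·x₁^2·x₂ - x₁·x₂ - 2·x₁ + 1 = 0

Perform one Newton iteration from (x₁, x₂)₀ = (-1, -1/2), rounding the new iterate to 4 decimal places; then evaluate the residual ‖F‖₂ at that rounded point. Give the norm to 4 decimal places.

At (-1, -1/2): F = (0.0000, 1.5000).
Jacobian J = [[2·x₁ - 4·x₂^2 - 2, -8·x₁·x₂], [4·x₁·x₂ - x₂ - 2, 2·x₁^2 - x₁]].
At the point, J = [[-5.0000, -4.0000], [0.5000, 3.0000]] (det J = -13.0000).
Solving J·Δ = −F gives Δ = (0.4615, -0.5769).
Then the next iterate is (x₁, x₂)₁ = (-0.5385, -1.0769).
Re-evaluating at (-0.5385, -1.0769): F = (-0.134995, 0.872526), so ‖F‖₂ = 0.8829.

0.8829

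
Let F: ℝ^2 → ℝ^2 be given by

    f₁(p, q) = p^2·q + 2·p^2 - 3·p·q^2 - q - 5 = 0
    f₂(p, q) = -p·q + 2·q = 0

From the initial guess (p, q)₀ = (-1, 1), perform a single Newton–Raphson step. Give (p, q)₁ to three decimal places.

(-1.857, -0.286)

At (-1, 1): F = (0.000, 3.000).
Jacobian J = [[2·p·q + 4·p - 3·q^2, p^2 - 6·p·q - 1], [-q, -p + 2]].
At the point, J = [[-9.000, 6.000], [-1.000, 3.000]] (det J = -21.000).
Solving J·Δ = −F gives Δ = (-0.857, -1.286).
Then the next iterate is (p, q)₁ = (-1.857, -0.286).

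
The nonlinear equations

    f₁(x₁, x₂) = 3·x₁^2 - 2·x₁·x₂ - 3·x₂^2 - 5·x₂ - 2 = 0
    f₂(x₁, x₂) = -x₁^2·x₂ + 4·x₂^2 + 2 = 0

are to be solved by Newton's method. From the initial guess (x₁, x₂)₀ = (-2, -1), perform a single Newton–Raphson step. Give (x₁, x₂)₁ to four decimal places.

(-0.9571, -0.5143)

At (-2, -1): F = (8.0000, 10.0000).
Jacobian J = [[6·x₁ - 2·x₂, -2·x₁ - 6·x₂ - 5], [-2·x₁·x₂, -x₁^2 + 8·x₂]].
At the point, J = [[-10.0000, 5.0000], [-4.0000, -12.0000]] (det J = 140.0000).
Solving J·Δ = −F gives Δ = (1.0429, 0.4857).
Then the next iterate is (x₁, x₂)₁ = (-0.9571, -0.5143).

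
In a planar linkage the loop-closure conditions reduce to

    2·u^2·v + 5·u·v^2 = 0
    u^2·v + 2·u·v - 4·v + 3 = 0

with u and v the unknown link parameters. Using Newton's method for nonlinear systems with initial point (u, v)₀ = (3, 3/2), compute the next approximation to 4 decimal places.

(1.7098, 1.1347)

At (3, 3/2): F = (60.7500, 19.5000).
Jacobian J = [[4·u·v + 5·v^2, 2·u^2 + 10·u·v], [2·u·v + 2·v, u^2 + 2·u - 4]].
At the point, J = [[29.2500, 63.0000], [12.0000, 11.0000]] (det J = -434.2500).
Solving J·Δ = −F gives Δ = (-1.2902, -0.3653).
Then the next iterate is (u, v)₁ = (1.7098, 1.1347).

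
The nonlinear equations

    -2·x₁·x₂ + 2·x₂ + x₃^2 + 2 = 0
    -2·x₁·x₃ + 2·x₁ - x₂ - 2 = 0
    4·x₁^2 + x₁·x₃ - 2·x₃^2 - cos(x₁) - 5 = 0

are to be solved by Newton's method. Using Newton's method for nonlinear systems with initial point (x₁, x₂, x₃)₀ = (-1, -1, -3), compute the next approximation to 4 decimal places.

At (-1, -1, -3): F = (7.0000, -9.0000, -16.540302).
Jacobian J = [[-2·x₂, -2·x₁ + 2, 2·x₃], [-2·x₃ + 2, -1, -2·x₁], [8·x₁ + x₃ + sin(x₁), 0, x₁ - 4·x₃]].
At the point, J = [[2.0000, 4.0000, -6.0000], [8.0000, -1.0000, 2.0000], [-11.841471, 0.0000, 11.0000]] (det J = -397.682942).
Solving J·Δ = −F gives Δ = (0.7190, 1.3070, 2.2776).
Then the next iterate is (x₁, x₂, x₃)₁ = (-0.2810, 0.3070, -0.7224).

(-0.2810, 0.3070, -0.7224)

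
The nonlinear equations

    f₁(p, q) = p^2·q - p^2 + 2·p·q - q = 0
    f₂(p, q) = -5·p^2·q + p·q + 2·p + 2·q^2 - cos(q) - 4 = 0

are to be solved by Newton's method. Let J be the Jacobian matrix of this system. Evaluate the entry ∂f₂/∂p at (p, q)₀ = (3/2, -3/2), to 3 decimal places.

23.000

∂f₂/∂p = -10·p·q + q + 2.
At (3/2, -3/2) this is 23.000.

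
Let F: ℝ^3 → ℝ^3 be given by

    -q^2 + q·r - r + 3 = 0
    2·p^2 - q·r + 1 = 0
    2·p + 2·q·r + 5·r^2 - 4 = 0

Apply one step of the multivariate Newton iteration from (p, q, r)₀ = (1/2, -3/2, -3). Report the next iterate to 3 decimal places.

(9.500, -8.150, 0.300)

At (1/2, -3/2, -3): F = (8.250, -3.000, 51.000).
Jacobian J = [[0, -2·q + r, q - 1], [4·p, -r, -q], [2, 2·r, 2·q + 10·r]].
At the point, J = [[0.000, 0.000, -2.500], [2.000, 3.000, 1.500], [2.000, -6.000, -33.000]] (det J = 45.000).
Solving J·Δ = −F gives Δ = (9.000, -6.650, 3.300).
Then the next iterate is (p, q, r)₁ = (9.500, -8.150, 0.300).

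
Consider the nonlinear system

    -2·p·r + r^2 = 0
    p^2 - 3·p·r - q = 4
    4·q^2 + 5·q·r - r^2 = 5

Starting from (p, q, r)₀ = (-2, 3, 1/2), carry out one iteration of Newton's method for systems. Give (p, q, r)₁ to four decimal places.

At (-2, 3, 1/2): F = (2.2500, 0.0000, 38.2500).
Jacobian J = [[-2·r, 0, -2·p + 2·r], [2·p - 3·r, -1, -3·p], [0, 8·q + 5·r, 5·q - 2·r]].
At the point, J = [[-1.0000, 0.0000, 5.0000], [-5.5000, -1.0000, 6.0000], [0.0000, 26.5000, 14.0000]] (det J = -555.7500).
Solving J·Δ = −F gives Δ = (-0.3563, -1.1680, -0.5213).
Then the next iterate is (p, q, r)₁ = (-2.3563, 1.8320, -0.0213).

(-2.3563, 1.8320, -0.0213)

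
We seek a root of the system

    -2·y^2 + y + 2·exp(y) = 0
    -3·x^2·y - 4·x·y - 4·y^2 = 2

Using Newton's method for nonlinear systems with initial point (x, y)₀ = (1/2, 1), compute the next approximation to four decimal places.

At (1/2, 1): F = (4.436564, -8.7500).
Jacobian J = [[0, -4·y + 2·exp(y) + 1], [-6·x·y - 4·y, -3·x^2 - 4·x - 8·y]].
At the point, J = [[0.0000, 2.436564], [-7.0000, -10.7500]] (det J = 17.055946).
Solving J·Δ = −F gives Δ = (1.5463, -1.8208).
Then the next iterate is (x, y)₁ = (2.0463, -0.8208).

(2.0463, -0.8208)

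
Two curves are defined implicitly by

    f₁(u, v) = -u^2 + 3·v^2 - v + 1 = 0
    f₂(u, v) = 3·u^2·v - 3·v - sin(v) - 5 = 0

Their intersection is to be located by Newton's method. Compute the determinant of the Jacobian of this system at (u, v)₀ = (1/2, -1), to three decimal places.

-18.210

J = [[-2·u, 6·v - 1], [6·u·v, 3·u^2 - cos(v) - 3]].
At the point, J = [[-1.000, -7.000], [-3.000, -2.79030]].
det J = -18.210.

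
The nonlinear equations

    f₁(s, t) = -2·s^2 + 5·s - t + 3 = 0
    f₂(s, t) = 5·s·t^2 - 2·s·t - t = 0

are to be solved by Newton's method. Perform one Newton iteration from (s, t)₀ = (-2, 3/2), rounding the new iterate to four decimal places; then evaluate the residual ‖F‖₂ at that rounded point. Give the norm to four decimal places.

5.8350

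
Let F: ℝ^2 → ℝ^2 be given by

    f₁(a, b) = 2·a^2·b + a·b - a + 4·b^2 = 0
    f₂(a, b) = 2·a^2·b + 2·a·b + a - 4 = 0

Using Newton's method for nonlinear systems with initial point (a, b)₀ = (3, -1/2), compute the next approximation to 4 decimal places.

(1.9872, -0.2115)

At (3, -1/2): F = (-12.5000, -13.0000).
Jacobian J = [[4·a·b + b - 1, 2·a^2 + a + 8·b], [4·a·b + 2·b + 1, 2·a^2 + 2·a]].
At the point, J = [[-7.5000, 17.0000], [-6.0000, 24.0000]] (det J = -78.0000).
Solving J·Δ = −F gives Δ = (-1.0128, 0.2885).
Then the next iterate is (a, b)₁ = (1.9872, -0.2115).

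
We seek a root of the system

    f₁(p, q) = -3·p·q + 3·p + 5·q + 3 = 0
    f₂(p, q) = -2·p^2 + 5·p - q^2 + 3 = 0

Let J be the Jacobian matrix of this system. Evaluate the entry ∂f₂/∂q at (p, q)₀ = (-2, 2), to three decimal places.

∂f₂/∂q = -2·q.
At (-2, 2) this is -4.000.

-4.000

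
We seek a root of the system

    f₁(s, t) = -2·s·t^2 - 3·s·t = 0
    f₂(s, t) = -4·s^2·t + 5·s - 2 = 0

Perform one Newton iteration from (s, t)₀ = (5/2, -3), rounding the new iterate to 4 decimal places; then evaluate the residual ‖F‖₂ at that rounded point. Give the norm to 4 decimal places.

24.9696

At (5/2, -3): F = (-22.5000, 85.5000).
Jacobian J = [[-2·t^2 - 3·t, -4·s·t - 3·s], [-8·s·t + 5, -4·s^2]].
At the point, J = [[-9.0000, 22.5000], [65.0000, -25.0000]] (det J = -1237.5000).
Solving J·Δ = −F gives Δ = (-1.1000, 0.5600).
Then the next iterate is (s, t)₁ = (1.4000, -2.4400).
Re-evaluating at (1.4000, -2.4400): F = (-6.422080, 24.1296), so ‖F‖₂ = 24.9696.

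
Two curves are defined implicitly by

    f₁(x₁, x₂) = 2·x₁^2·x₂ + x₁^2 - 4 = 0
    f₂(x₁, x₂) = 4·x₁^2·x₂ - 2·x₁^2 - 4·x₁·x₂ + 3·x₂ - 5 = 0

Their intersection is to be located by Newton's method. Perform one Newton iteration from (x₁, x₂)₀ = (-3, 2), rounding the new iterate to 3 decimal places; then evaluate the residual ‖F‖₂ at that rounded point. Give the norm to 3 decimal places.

24.560

At (-3, 2): F = (41.000, 79.000).
Jacobian J = [[4·x₁·x₂ + 2·x₁, 2·x₁^2], [8·x₁·x₂ - 4·x₁ - 4·x₂, 4·x₁^2 - 4·x₁ + 3]].
At the point, J = [[-30.000, 18.000], [-44.000, 51.000]] (det J = -738.000).
Solving J·Δ = −F gives Δ = (0.907, -0.767).
Then the next iterate is (x₁, x₂)₁ = (-2.093, 1.233).
Re-evaluating at (-2.093, 1.233): F = (11.18333, 21.86574), so ‖F‖₂ = 24.560.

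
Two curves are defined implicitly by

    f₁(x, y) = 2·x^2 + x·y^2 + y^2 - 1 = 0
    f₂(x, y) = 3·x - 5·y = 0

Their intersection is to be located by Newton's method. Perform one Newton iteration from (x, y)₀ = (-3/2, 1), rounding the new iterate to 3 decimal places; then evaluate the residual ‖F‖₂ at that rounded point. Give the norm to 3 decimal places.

At (-3/2, 1): F = (3.000, -9.500).
Jacobian J = [[4·x + y^2, 2·x·y + 2·y], [3, -5]].
At the point, J = [[-5.000, -1.000], [3.000, -5.000]] (det J = 28.000).
Solving J·Δ = −F gives Δ = (0.875, -1.375).
Then the next iterate is (x, y)₁ = (-0.625, -0.375).
Re-evaluating at (-0.625, -0.375): F = (-0.16602, 0.000), so ‖F‖₂ = 0.166.

0.166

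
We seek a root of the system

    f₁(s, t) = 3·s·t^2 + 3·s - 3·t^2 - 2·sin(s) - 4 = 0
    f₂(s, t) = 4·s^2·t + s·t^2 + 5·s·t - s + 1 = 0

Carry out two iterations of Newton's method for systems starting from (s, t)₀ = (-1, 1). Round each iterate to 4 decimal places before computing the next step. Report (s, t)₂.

At (-1, 1): F = (-11.317058, 0.0000).
Jacobian J = [[3·t^2 - 2·cos(s) + 3, 6·s·t - 6·t], [8·s·t + t^2 + 5·t - 1, 4·s^2 + 2·s·t + 5·s]].
At the point, J = [[4.919395, -12.0000], [-3.0000, -3.0000]] (det J = -50.758186).
Solving J·Δ = −F gives Δ = (0.6689, -0.6689).
Then the next iterate is (s, t)₁ = (-0.3311, 0.3311).
Round to (-0.3311, 0.3311) and repeat: F = (-4.780907, 0.891857), J = [[1.437511, -2.644363], [-0.111890, -1.436246]].
Δ = (3.9081, 0.3165), so (s, t)₂ = (3.5770, 0.6476).

(3.5770, 0.6476)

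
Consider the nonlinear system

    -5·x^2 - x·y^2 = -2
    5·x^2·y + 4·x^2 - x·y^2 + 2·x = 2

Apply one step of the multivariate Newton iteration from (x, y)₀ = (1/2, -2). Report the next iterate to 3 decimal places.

(0.873, 0.302)

At (1/2, -2): F = (-1.250, -4.500).
Jacobian J = [[-10·x - y^2, -2·x·y], [10·x·y + 8·x - y^2 + 2, 5·x^2 - 2·x·y]].
At the point, J = [[-9.000, 2.000], [-8.000, 3.250]] (det J = -13.250).
Solving J·Δ = −F gives Δ = (0.373, 2.302).
Then the next iterate is (x, y)₁ = (0.873, 0.302).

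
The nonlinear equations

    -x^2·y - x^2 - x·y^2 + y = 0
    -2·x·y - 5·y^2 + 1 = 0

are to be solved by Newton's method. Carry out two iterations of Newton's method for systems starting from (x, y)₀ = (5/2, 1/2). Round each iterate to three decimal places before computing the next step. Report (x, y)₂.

At (5/2, 1/2): F = (-9.500, -2.750).
Jacobian J = [[-2·x·y - 2·x - y^2, -x^2 - 2·x·y + 1], [-2·y, -2·x - 10·y]].
At the point, J = [[-7.750, -7.750], [-1.000, -10.000]] (det J = 69.750).
Solving J·Δ = −F gives Δ = (-1.056, -0.169).
Then the next iterate is (x, y)₁ = (1.444, 0.331).
Round to (1.444, 0.331) and repeat: F = (-2.60252, -0.50373), J = [[-3.95349, -2.04106], [-0.662, -6.198]].
Δ = (-0.652, -0.012), so (x, y)₂ = (0.792, 0.319).

(0.792, 0.319)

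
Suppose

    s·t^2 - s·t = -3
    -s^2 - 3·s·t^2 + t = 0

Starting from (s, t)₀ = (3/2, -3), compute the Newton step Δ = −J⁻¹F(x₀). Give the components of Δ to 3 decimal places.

At (3/2, -3): F = (21.000, -45.750).
Jacobian J = [[t^2 - t, 2·s·t - s], [-2·s - 3·t^2, -6·s·t + 1]].
At the point, J = [[12.000, -10.500], [-30.000, 28.000]] (det J = 21.000).
Solving J·Δ = −F gives Δ = (-5.125, -3.857).

(-5.125, -3.857)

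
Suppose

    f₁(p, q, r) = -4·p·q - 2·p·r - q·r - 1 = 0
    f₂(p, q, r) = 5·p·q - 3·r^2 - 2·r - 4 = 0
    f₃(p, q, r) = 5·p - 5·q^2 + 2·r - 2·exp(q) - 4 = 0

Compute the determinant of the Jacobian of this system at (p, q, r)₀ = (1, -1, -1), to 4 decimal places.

-181.0206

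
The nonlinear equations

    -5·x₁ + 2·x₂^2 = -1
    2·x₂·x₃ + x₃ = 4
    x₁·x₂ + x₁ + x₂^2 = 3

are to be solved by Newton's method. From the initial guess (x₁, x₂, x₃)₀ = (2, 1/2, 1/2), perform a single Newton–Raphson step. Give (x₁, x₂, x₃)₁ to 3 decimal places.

(0.556, 1.139, 1.681)

At (2, 1/2, 1/2): F = (-8.500, -3.000, 0.250).
Jacobian J = [[-5, 4·x₂, 0], [0, 2·x₃, 2·x₂ + 1], [x₂ + 1, x₁ + 2·x₂, 0]].
At the point, J = [[-5.000, 2.000, 0.000], [0.000, 1.000, 2.000], [1.500, 3.000, 0.000]] (det J = 36.000).
Solving J·Δ = −F gives Δ = (-1.444, 0.639, 1.181).
Then the next iterate is (x₁, x₂, x₃)₁ = (0.556, 1.139, 1.681).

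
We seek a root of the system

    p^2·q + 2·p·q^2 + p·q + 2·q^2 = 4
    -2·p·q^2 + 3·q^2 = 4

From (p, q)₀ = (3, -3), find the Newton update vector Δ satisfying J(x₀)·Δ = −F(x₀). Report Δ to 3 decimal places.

(-0.769, 0.953)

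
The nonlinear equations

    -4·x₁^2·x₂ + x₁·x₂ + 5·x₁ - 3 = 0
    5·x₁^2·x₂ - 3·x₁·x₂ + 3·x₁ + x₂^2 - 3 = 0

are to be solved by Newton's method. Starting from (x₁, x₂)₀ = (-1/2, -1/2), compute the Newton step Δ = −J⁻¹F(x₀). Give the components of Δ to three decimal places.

(1.126, -1.290)

At (-1/2, -1/2): F = (-4.750, -5.625).
Jacobian J = [[-8·x₁·x₂ + x₂ + 5, -4·x₁^2 + x₁], [10·x₁·x₂ - 3·x₂ + 3, 5·x₁^2 - 3·x₁ + 2·x₂]].
At the point, J = [[2.500, -1.500], [7.000, 1.750]] (det J = 14.875).
Solving J·Δ = −F gives Δ = (1.126, -1.290).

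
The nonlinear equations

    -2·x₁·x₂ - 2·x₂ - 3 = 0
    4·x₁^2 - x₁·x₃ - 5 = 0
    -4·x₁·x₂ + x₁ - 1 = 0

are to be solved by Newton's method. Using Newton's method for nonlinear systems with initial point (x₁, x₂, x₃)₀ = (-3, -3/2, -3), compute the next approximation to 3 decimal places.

(-0.500, -1.125, 7.167)

At (-3, -3/2, -3): F = (-9.000, 22.000, -22.000).
Jacobian J = [[-2·x₂, -2·x₁ - 2, 0], [8·x₁ - x₃, 0, -x₁], [-4·x₂ + 1, -4·x₁, 0]].
At the point, J = [[3.000, 4.000, 0.000], [-21.000, 0.000, 3.000], [7.000, 12.000, 0.000]] (det J = -24.000).
Solving J·Δ = −F gives Δ = (2.500, 0.375, 10.167).
Then the next iterate is (x₁, x₂, x₃)₁ = (-0.500, -1.125, 7.167).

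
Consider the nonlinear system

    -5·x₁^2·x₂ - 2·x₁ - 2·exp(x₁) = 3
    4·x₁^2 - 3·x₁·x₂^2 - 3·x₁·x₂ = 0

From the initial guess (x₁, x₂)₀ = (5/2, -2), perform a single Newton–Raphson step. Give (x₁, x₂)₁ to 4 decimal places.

(1.4781, -1.8086)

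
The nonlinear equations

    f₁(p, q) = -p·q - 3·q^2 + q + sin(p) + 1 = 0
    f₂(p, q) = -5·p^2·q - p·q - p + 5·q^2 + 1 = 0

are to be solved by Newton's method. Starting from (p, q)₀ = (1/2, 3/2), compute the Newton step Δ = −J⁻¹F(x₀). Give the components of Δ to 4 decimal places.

(0.1894, -0.5457)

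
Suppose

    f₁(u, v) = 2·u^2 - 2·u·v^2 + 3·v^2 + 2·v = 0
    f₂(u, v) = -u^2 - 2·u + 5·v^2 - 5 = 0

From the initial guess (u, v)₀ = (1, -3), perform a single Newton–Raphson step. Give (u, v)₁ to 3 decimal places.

(1.005, -1.767)

At (1, -3): F = (5.000, 37.000).
Jacobian J = [[4·u - 2·v^2, -4·u·v + 6·v + 2], [-2·u - 2, 10·v]].
At the point, J = [[-14.000, -4.000], [-4.000, -30.000]] (det J = 404.000).
Solving J·Δ = −F gives Δ = (0.005, 1.233).
Then the next iterate is (u, v)₁ = (1.005, -1.767).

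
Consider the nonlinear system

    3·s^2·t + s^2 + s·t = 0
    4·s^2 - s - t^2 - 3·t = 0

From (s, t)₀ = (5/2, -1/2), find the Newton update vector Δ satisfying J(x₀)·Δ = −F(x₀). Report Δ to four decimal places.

(-1.2469, 0.0299)

At (5/2, -1/2): F = (-4.3750, 23.7500).
Jacobian J = [[6·s·t + 2·s + t, 3·s^2 + s], [8·s - 1, -2·t - 3]].
At the point, J = [[-3.0000, 21.2500], [19.0000, -2.0000]] (det J = -397.7500).
Solving J·Δ = −F gives Δ = (-1.2469, 0.0299).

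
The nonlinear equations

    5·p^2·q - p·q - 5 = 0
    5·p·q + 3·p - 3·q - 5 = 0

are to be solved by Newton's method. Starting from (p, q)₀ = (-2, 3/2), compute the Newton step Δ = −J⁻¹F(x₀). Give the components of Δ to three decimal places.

(-1.720, -3.735)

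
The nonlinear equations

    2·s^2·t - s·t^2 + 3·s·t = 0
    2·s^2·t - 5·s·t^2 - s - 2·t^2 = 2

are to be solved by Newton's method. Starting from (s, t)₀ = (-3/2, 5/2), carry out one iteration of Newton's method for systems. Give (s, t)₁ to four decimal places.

(-1.9489, 0.4270)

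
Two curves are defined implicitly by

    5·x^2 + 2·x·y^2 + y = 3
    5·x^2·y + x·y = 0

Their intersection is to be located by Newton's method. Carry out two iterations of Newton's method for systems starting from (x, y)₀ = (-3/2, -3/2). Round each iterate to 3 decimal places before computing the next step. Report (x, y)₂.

(-0.806, -0.494)

At (-3/2, -3/2): F = (0.000, -14.625).
Jacobian J = [[10·x + 2·y^2, 4·x·y + 1], [10·x·y + y, 5·x^2 + x]].
At the point, J = [[-10.500, 10.000], [21.000, 9.750]] (det J = -312.375).
Solving J·Δ = −F gives Δ = (0.468, 0.492).
Then the next iterate is (x, y)₁ = (-1.032, -1.008).
Round to (-1.032, -1.008) and repeat: F = (-0.78004, -4.32746), J = [[-8.28787, 5.16102], [9.39456, 4.29312]].
Δ = (0.226, 0.514), so (x, y)₂ = (-0.806, -0.494).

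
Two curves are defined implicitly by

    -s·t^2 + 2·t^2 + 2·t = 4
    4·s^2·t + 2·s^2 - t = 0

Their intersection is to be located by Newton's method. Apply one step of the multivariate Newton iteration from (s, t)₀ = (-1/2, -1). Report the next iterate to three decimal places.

At (-1/2, -1): F = (-3.500, 0.500).
Jacobian J = [[-t^2, -2·s·t + 4·t + 2], [8·s·t + 4·s, 4·s^2 - 1]].
At the point, J = [[-1.000, -3.000], [2.000, 0.000]] (det J = 6.000).
Solving J·Δ = −F gives Δ = (-0.250, -1.083).
Then the next iterate is (s, t)₁ = (-0.750, -2.083).

(-0.750, -2.083)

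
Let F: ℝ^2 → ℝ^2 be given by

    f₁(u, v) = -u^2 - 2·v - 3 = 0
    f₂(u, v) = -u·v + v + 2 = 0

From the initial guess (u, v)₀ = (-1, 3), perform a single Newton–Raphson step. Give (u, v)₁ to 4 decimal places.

(-3.0000, -4.0000)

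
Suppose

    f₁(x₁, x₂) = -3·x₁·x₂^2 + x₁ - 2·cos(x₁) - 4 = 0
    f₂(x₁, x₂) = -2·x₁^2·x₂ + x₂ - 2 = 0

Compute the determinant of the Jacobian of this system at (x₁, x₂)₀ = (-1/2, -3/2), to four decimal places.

-16.8544

J = [[-3·x₂^2 + 2·sin(x₁) + 1, -6·x₁·x₂], [-4·x₁·x₂, -2·x₁^2 + 1]].
At the point, J = [[-6.708851, -4.5000], [-3.0000, 0.5000]].
det J = -16.8544.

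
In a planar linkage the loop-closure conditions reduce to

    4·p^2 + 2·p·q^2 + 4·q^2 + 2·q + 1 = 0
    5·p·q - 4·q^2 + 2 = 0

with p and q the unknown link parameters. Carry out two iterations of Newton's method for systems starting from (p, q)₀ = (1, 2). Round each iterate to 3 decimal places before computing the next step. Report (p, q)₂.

At (1, 2): F = (33.000, -4.000).
Jacobian J = [[8·p + 2·q^2, 4·p·q + 8·q + 2], [5·q, 5·p - 8·q]].
At the point, J = [[16.000, 26.000], [10.000, -11.000]] (det J = -436.000).
Solving J·Δ = −F gives Δ = (-0.594, -0.904).
Then the next iterate is (p, q)₁ = (0.406, 1.096).
Round to (0.406, 1.096) and repeat: F = (9.63160, -0.57998), J = [[5.65043, 12.54790], [5.480, -6.738]].
Δ = (-0.539, -0.525), so (p, q)₂ = (-0.133, 0.571).

(-0.133, 0.571)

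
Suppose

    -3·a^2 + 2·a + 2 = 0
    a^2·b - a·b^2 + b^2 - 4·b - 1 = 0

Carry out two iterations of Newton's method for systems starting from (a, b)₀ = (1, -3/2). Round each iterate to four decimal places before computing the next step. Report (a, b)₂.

(1.2159, -0.3730)

At (1, -3/2): F = (1.0000, 3.5000).
Jacobian J = [[-6·a + 2, 0], [2·a·b - b^2, a^2 - 2·a·b + 2·b - 4]].
At the point, J = [[-4.0000, 0.0000], [-5.2500, -3.0000]] (det J = 12.0000).
Solving J·Δ = −F gives Δ = (0.2500, 0.7292).
Then the next iterate is (a, b)₁ = (1.2500, -0.7708).
Round to (1.2500, -0.7708) and repeat: F = (-0.1875, 0.730292), J = [[-5.5000, 0.0000], [-2.521133, -2.0521]].
Δ = (-0.0341, 0.3978), so (a, b)₂ = (1.2159, -0.3730).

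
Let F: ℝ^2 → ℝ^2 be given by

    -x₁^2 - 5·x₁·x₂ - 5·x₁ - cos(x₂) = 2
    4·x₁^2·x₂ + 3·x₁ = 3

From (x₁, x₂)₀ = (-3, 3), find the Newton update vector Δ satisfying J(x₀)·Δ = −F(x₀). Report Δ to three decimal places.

At (-3, 3): F = (49.98999, 96.000).
Jacobian J = [[-2·x₁ - 5·x₂ - 5, -5·x₁ + sin(x₂)], [8·x₁·x₂ + 3, 4·x₁^2]].
At the point, J = [[-14.000, 15.14112], [-69.000, 36.000]] (det J = 540.73728).
Solving J·Δ = −F gives Δ = (-0.640, -3.893).

(-0.640, -3.893)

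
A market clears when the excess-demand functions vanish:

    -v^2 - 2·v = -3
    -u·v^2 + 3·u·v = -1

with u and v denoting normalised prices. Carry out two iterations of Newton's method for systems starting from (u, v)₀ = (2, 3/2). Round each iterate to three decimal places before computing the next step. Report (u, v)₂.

(-0.498, 1.001)

At (2, 3/2): F = (-2.250, 5.500).
Jacobian J = [[0, -2·v - 2], [-v^2 + 3·v, -2·u·v + 3·u]].
At the point, J = [[0.000, -5.000], [2.250, 0.000]] (det J = 11.250).
Solving J·Δ = −F gives Δ = (-2.444, -0.450).
Then the next iterate is (u, v)₁ = (-0.444, 1.050).
Round to (-0.444, 1.050) and repeat: F = (-0.20250, 0.09091), J = [[0.000, -4.100], [2.04750, -0.39960]].
Δ = (-0.054, -0.049), so (u, v)₂ = (-0.498, 1.001).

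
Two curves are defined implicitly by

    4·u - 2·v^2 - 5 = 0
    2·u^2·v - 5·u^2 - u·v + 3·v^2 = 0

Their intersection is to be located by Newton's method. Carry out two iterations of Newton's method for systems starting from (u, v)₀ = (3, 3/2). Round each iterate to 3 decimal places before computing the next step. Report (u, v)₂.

(4.463, 2.656)

At (3, 3/2): F = (2.500, -15.750).
Jacobian J = [[4, -4·v], [4·u·v - 10·u - v, 2·u^2 - u + 6·v]].
At the point, J = [[4.000, -6.000], [-13.500, 24.000]] (det J = 15.000).
Solving J·Δ = −F gives Δ = (2.300, 1.950).
Then the next iterate is (u, v)₁ = (5.300, 3.450).
Round to (5.300, 3.450) and repeat: F = (-7.605, 70.79350), J = [[4.000, -13.800], [16.690, 71.580]].
Δ = (-0.837, -0.794), so (u, v)₂ = (4.463, 2.656).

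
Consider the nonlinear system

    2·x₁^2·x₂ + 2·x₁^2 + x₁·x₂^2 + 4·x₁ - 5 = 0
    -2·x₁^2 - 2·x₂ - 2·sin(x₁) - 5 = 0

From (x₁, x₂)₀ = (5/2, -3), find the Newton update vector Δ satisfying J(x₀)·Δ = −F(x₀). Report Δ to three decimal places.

At (5/2, -3): F = (2.500, -12.69694).
Jacobian J = [[4·x₁·x₂ + 4·x₁ + x₂^2 + 4, 2·x₁^2 + 2·x₁·x₂], [-4·x₁ - 2·cos(x₁), -2]].
At the point, J = [[-7.000, -2.500], [-8.39771, -2.000]] (det J = -6.99428).
Solving J·Δ = −F gives Δ = (-5.253, 15.709).

(-5.253, 15.709)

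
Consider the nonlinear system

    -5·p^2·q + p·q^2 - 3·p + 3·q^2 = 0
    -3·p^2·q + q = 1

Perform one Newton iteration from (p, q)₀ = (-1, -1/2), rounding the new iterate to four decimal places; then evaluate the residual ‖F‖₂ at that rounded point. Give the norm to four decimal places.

At (-1, -1/2): F = (6.0000, 0.0000).
Jacobian J = [[-10·p·q + q^2 - 3, -5·p^2 + 2·p·q + 6·q], [-6·p·q, -3·p^2 + 1]].
At the point, J = [[-7.7500, -7.0000], [-3.0000, -2.0000]] (det J = -5.5000).
Solving J·Δ = −F gives Δ = (-2.1818, 3.2727).
Then the next iterate is (p, q)₁ = (-3.1818, 2.7727).
Re-evaluating at (-3.1818, 2.7727): F = (-132.204266, -82.438507), so ‖F‖₂ = 155.8014.

155.8014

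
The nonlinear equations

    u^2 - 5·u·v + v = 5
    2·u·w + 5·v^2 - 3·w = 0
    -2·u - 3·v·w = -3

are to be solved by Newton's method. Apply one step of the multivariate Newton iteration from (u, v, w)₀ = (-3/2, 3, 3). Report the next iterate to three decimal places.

(-0.838, 1.726, 1.793)

At (-3/2, 3, 3): F = (22.750, 27.000, -21.000).
Jacobian J = [[2·u - 5·v, -5·u + 1, 0], [2·w, 10·v, 2·u - 3], [-2, -3·w, -3·v]].
At the point, J = [[-18.000, 8.500, 0.000], [6.000, 30.000, -6.000], [-2.000, -9.000, -9.000]] (det J = 6393.000).
Solving J·Δ = −F gives Δ = (0.662, -1.274, -1.207).
Then the next iterate is (u, v, w)₁ = (-0.838, 1.726, 1.793).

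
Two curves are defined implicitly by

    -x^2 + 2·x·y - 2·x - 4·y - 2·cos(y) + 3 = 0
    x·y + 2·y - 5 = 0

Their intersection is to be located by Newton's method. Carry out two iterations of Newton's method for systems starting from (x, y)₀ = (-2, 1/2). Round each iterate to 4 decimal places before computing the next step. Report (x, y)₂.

(3.3924, 2.5133)

At (-2, 1/2): F = (-2.755165, -5.0000).
Jacobian J = [[-2·x + 2·y - 2, 2·x + 2·sin(y) - 4], [y, x + 2]].
At the point, J = [[3.0000, -7.041149], [0.5000, 0.0000]] (det J = 3.520574).
Solving J·Δ = −F gives Δ = (10.0000, 3.8694).
Then the next iterate is (x, y)₁ = (8.0000, 4.3694).
Round to (8.0000, 4.3694) and repeat: F = (-23.894593, 38.6940), J = [[-9.2612, 10.116493], [4.3694, 10.0000]].
Δ = (-4.6076, -1.8561), so (x, y)₂ = (3.3924, 2.5133).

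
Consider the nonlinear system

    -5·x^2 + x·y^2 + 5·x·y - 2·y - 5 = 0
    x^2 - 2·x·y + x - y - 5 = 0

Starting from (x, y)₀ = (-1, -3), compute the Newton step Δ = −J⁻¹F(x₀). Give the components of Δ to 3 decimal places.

At (-1, -3): F = (2.000, -8.000).
Jacobian J = [[-10·x + y^2 + 5·y, 2·x·y + 5·x - 2], [2·x - 2·y + 1, -2·x - 1]].
At the point, J = [[4.000, -1.000], [5.000, 1.000]] (det J = 9.000).
Solving J·Δ = −F gives Δ = (0.667, 4.667).

(0.667, 4.667)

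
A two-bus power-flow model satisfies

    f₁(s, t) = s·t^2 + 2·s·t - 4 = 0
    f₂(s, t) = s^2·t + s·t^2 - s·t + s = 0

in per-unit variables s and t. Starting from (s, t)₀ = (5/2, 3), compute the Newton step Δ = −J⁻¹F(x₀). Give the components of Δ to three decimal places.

(-0.610, -1.217)

At (5/2, 3): F = (33.500, 36.250).
Jacobian J = [[t^2 + 2·t, 2·s·t + 2·s], [2·s·t + t^2 - t + 1, s^2 + 2·s·t - s]].
At the point, J = [[15.000, 20.000], [22.000, 18.750]] (det J = -158.750).
Solving J·Δ = −F gives Δ = (-0.610, -1.217).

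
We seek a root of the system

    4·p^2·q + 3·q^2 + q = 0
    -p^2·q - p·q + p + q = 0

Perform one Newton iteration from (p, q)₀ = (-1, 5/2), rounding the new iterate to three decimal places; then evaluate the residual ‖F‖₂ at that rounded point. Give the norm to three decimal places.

7.362

At (-1, 5/2): F = (31.250, 1.500).
Jacobian J = [[8·p·q, 4·p^2 + 6·q + 1], [-2·p·q - q + 1, -p^2 - p + 1]].
At the point, J = [[-20.000, 20.000], [3.500, 1.000]] (det J = -90.000).
Solving J·Δ = −F gives Δ = (0.014, -1.549).
Then the next iterate is (p, q)₁ = (-0.986, 0.951).
Re-evaluating at (-0.986, 0.951): F = (7.36244, -0.02187), so ‖F‖₂ = 7.362.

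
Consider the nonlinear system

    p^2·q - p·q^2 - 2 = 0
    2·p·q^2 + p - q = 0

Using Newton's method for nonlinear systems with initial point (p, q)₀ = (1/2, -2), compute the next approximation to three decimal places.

At (1/2, -2): F = (-4.500, 6.500).
Jacobian J = [[2·p·q - q^2, p^2 - 2·p·q], [2·q^2 + 1, 4·p·q - 1]].
At the point, J = [[-6.000, 2.250], [9.000, -5.000]] (det J = 9.750).
Solving J·Δ = −F gives Δ = (-0.808, -0.154).
Then the next iterate is (p, q)₁ = (-0.308, -2.154).

(-0.308, -2.154)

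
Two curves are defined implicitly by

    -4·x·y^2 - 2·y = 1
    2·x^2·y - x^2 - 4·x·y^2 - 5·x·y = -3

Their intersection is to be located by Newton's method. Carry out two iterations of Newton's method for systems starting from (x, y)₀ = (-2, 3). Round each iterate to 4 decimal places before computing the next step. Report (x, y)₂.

(-3.7464, -15.7852)

At (-2, 3): F = (65.0000, 125.0000).
Jacobian J = [[-4·y^2, -8·x·y - 2], [4·x·y - 2·x - 4·y^2 - 5·y, 2·x^2 - 8·x·y - 5·x]].
At the point, J = [[-36.0000, 46.0000], [-71.0000, 66.0000]] (det J = 890.0000).
Solving J·Δ = −F gives Δ = (1.6404, -0.1292).
Then the next iterate is (x, y)₁ = (-0.3596, 2.8708).
Round to (-0.3596, 2.8708) and repeat: F = (5.112963, 20.629408), J = [[-32.965971, 6.258717], [-50.730129, 10.315342]].
Δ = (-3.3868, -18.6560), so (x, y)₂ = (-3.7464, -15.7852).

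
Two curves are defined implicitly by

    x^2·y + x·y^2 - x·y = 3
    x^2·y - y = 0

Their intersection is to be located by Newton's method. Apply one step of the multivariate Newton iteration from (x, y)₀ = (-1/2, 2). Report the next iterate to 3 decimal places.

(-0.200, -0.800)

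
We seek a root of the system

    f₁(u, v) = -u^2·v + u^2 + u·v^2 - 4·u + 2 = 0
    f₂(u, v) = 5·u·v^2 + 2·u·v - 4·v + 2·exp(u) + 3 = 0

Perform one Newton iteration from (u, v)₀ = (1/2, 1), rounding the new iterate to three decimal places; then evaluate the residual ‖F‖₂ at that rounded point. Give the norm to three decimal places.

At (1/2, 1): F = (0.500, 5.79744).
Jacobian J = [[-2·u·v + 2·u + v^2 - 4, -u^2 + 2·u·v], [5·v^2 + 2·v + 2·exp(u), 10·u·v + 2·u - 4]].
At the point, J = [[-3.000, 0.750], [10.29744, 2.000]] (det J = -13.72308).
Solving J·Δ = −F gives Δ = (-0.244, -1.643).
Then the next iterate is (u, v)₁ = (0.256, -0.643).
Re-evaluating at (0.256, -0.643): F = (1.18952, 8.35550), so ‖F‖₂ = 8.440.

8.440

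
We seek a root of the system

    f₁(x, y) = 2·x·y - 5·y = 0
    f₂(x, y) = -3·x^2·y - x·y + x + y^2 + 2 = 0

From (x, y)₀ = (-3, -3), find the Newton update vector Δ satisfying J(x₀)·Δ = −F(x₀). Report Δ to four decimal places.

(-0.2973, 3.1622)

At (-3, -3): F = (33.0000, 80.0000).
Jacobian J = [[2·y, 2·x - 5], [-6·x·y - y + 1, -3·x^2 - x + 2·y]].
At the point, J = [[-6.0000, -11.0000], [-50.0000, -30.0000]] (det J = -370.0000).
Solving J·Δ = −F gives Δ = (-0.2973, 3.1622).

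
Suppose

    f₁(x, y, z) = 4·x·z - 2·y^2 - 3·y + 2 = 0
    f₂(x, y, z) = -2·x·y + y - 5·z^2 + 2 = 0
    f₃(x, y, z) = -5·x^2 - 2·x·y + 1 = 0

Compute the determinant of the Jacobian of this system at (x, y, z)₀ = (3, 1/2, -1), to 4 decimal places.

J = [[4·z, -4·y - 3, 4·x], [-2·y, -2·x + 1, -10·z], [-10·x - 2·y, -2·x, 0]].
At the point, J = [[-4.0000, -5.0000, 12.0000], [-1.0000, -5.0000, 10.0000], [-31.0000, -6.0000, 0.0000]].
det J = -478.0000.

-478.0000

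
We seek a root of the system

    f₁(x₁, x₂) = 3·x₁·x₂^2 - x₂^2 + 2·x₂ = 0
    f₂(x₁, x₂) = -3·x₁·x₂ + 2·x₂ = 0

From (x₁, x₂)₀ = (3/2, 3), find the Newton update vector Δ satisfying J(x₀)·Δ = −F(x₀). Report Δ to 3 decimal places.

(-0.565, -0.968)

At (3/2, 3): F = (37.500, -7.500).
Jacobian J = [[3·x₂^2, 6·x₁·x₂ - 2·x₂ + 2], [-3·x₂, -3·x₁ + 2]].
At the point, J = [[27.000, 23.000], [-9.000, -2.500]] (det J = 139.500).
Solving J·Δ = −F gives Δ = (-0.565, -0.968).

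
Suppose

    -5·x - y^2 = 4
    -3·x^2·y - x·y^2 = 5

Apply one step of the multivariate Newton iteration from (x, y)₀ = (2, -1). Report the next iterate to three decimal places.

(-4.111, -8.778)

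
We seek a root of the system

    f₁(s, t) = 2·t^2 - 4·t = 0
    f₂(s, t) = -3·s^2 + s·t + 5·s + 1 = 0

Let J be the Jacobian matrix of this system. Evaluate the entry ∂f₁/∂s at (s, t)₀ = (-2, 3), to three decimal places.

0.000

∂f₁/∂s = 0.
At (-2, 3) this is 0.000.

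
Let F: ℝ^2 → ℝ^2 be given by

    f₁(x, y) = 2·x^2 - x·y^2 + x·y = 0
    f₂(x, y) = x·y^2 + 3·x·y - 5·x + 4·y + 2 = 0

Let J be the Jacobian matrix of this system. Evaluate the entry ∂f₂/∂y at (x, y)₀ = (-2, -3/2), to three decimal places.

4.000

∂f₂/∂y = 2·x·y + 3·x + 4.
At (-2, -3/2) this is 4.000.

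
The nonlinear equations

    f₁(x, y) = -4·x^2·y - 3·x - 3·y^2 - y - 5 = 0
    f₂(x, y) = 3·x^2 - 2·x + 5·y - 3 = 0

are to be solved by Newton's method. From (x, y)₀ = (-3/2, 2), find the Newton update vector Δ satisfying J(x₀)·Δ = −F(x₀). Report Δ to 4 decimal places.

(1.5036, -0.0420)

At (-3/2, 2): F = (-32.5000, 16.7500).
Jacobian J = [[-8·x·y - 3, -4·x^2 - 6·y - 1], [6·x - 2, 5]].
At the point, J = [[21.0000, -22.0000], [-11.0000, 5.0000]] (det J = -137.0000).
Solving J·Δ = −F gives Δ = (1.5036, -0.0420).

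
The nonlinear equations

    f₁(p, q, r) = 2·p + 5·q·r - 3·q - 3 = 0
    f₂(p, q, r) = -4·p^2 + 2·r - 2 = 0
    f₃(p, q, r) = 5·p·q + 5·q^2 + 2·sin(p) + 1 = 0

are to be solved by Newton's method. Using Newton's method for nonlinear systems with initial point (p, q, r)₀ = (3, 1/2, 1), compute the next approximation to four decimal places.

(1.4977, 0.0374, 0.9719)

At (3, 1/2, 1): F = (4.0000, -36.0000, 10.032240).
Jacobian J = [[2, 5·r - 3, 5·q], [-8·p, 0, 2], [5·q + 2·cos(p), 5·p + 10·q, 0]].
At the point, J = [[2.0000, 2.0000, 2.5000], [-24.0000, 0.0000, 2.0000], [0.520015, 20.0000, 0.0000]] (det J = -1277.919940).
Solving J·Δ = −F gives Δ = (-1.5023, -0.4626, -0.0281).
Then the next iterate is (p, q, r)₁ = (1.4977, 0.0374, 0.9719).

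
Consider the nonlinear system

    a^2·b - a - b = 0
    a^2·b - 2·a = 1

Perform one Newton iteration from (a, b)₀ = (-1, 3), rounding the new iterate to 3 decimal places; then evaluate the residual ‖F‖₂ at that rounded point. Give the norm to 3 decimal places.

At (-1, 3): F = (1.000, 4.000).
Jacobian J = [[2·a·b - 1, a^2 - 1], [2·a·b - 2, a^2]].
At the point, J = [[-7.000, 0.000], [-8.000, 1.000]] (det J = -7.000).
Solving J·Δ = −F gives Δ = (0.143, -2.857).
Then the next iterate is (a, b)₁ = (-0.857, 0.143).
Re-evaluating at (-0.857, 0.143): F = (0.81903, 0.81903), so ‖F‖₂ = 1.158.

1.158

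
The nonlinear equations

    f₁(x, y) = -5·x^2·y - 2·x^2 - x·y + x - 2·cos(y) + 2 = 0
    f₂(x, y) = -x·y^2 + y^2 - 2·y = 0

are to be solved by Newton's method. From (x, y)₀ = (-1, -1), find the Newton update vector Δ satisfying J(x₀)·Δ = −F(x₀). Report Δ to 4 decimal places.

At (-1, -1): F = (1.919395, 4.0000).
Jacobian J = [[-10·x·y - 4·x - y + 1, -5·x^2 - x + 2·sin(y)], [-y^2, -2·x·y + 2·y - 2]].
At the point, J = [[-4.0000, -5.682942], [-1.0000, -6.0000]] (det J = 18.317058).
Solving J·Δ = −F gives Δ = (-0.6123, 0.7687).

(-0.6123, 0.7687)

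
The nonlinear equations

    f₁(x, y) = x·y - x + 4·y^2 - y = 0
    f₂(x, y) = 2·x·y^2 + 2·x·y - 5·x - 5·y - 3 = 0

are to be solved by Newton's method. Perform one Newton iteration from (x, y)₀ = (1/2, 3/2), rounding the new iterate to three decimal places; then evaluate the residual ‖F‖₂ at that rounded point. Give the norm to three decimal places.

At (1/2, 3/2): F = (7.750, -9.250).
Jacobian J = [[y - 1, x + 8·y - 1], [2·y^2 + 2·y - 5, 4·x·y + 2·x - 5]].
At the point, J = [[0.500, 11.500], [2.500, -1.000]] (det J = -29.250).
Solving J·Δ = −F gives Δ = (3.372, -0.821).
Then the next iterate is (x, y)₁ = (3.872, 0.679).
Re-evaluating at (3.872, 0.679): F = (-0.07775, -16.92652), so ‖F‖₂ = 16.927.

16.927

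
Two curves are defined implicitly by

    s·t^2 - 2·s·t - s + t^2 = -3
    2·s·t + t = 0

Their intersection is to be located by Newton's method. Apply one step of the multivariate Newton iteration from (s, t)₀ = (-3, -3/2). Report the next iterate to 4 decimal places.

(0.5593, -2.1356)

At (-3, -3/2): F = (-7.5000, 7.5000).
Jacobian J = [[t^2 - 2·t - 1, 2·s·t - 2·s + 2·t], [2·t, 2·s + 1]].
At the point, J = [[4.2500, 12.0000], [-3.0000, -5.0000]] (det J = 14.7500).
Solving J·Δ = −F gives Δ = (3.5593, -0.6356).
Then the next iterate is (s, t)₁ = (0.5593, -2.1356).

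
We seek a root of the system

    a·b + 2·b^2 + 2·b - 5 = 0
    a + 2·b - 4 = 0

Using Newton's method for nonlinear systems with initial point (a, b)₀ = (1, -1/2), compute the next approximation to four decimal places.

(-3.0000, 3.5000)

At (1, -1/2): F = (-6.0000, -4.0000).
Jacobian J = [[b, a + 4·b + 2], [1, 2]].
At the point, J = [[-0.5000, 1.0000], [1.0000, 2.0000]] (det J = -2.0000).
Solving J·Δ = −F gives Δ = (-4.0000, 4.0000).
Then the next iterate is (a, b)₁ = (-3.0000, 3.5000).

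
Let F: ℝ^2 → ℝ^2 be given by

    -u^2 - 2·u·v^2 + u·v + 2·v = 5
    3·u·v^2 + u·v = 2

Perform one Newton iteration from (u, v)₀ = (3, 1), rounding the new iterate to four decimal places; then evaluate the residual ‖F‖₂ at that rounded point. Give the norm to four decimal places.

4.9275

At (3, 1): F = (-15.0000, 10.0000).
Jacobian J = [[-2·u - 2·v^2 + v, -4·u·v + u + 2], [3·v^2 + v, 6·u·v + u]].
At the point, J = [[-7.0000, -7.0000], [4.0000, 21.0000]] (det J = -119.0000).
Solving J·Δ = −F gives Δ = (-2.0588, -0.0840).
Then the next iterate is (u, v)₁ = (0.9412, 0.9160).
Re-evaluating at (0.9412, 0.9160): F = (-4.771157, 1.231298), so ‖F‖₂ = 4.9275.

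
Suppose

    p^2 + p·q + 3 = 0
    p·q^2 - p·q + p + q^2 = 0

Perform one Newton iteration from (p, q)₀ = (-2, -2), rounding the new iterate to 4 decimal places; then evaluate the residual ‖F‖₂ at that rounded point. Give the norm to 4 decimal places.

At (-2, -2): F = (11.0000, -10.0000).
Jacobian J = [[2·p + q, p], [q^2 - q + 1, 2·p·q - p + 2·q]].
At the point, J = [[-6.0000, -2.0000], [7.0000, 6.0000]] (det J = -22.0000).
Solving J·Δ = −F gives Δ = (2.0909, -0.7727).
Then the next iterate is (p, q)₁ = (0.0909, -2.7727).
Re-evaluating at (0.0909, -2.7727): F = (2.756224, 8.729631), so ‖F‖₂ = 9.1544.

9.1544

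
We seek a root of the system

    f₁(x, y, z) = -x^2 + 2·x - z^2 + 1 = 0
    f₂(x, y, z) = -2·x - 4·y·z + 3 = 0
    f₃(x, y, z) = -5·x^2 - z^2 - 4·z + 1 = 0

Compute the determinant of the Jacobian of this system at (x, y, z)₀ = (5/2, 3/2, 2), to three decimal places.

J = [[-2·x + 2, 0, -2·z], [-2, -4·z, -4·y], [-10·x, 0, -2·z - 4]].
At the point, J = [[-3.000, 0.000, -4.000], [-2.000, -8.000, -6.000], [-25.000, 0.000, -8.000]].
det J = 608.000.

608.000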